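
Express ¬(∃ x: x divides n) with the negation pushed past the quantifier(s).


¬(∀ x: φ) = ∃ x: ¬φ, and ¬(∃ x: φ) = ∀ x: ¬φ.
Apply to the existential statement.

∀ x: ¬(x divides n)


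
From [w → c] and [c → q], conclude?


Hypothetical syllogism: from (P → Q) and (Q → R), infer (P → R).
Chain the two implications through the shared middle term 'c'.

w → q


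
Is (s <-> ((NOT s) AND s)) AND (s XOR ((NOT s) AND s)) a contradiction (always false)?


Truth table over {s}:
s | φ
-----
F | F
T | F
Every row is false.

Yes, it is a contradiction.


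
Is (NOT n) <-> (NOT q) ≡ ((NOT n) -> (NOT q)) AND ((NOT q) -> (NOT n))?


Compare truth tables:
n | q | φ | ψ
-------------
F | F | T | T
T | F | F | F
F | T | F | F
T | T | T | T
The columns φ and ψ agree on every row.

Yes, they are logically equivalent.


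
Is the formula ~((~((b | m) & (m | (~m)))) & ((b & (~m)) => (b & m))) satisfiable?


Search for a satisfying assignment over {b, m}.
Try b=True, m=False: the formula evaluates to True.
A satisfying assignment exists.

Satisfiable.


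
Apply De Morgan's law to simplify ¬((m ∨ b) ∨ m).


De Morgan: the negation of a disjunction is the conjunction of the negations.
Distribute ¬ across ∨, flipping it to ∧, and negate each literal.

((¬m) ∧ (¬b)) ∧ (¬m)


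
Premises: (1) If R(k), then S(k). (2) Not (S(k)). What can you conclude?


Modus tollens: from (P → Q) and ¬Q, infer ¬P.
Q = 'S(k)' is denied; since P → Q, P must also fail.

Not (R(k)).


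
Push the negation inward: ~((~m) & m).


De Morgan: the negation of a conjunction is the disjunction of the negations.
Distribute ~ across &, flipping it to |, and negate each literal.

m | (~m)


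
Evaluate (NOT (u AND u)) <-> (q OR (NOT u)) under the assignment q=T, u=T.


Substitute q=T, u=T:
u AND u = T AND T = T
NOT (u AND u) = F
NOT u = F
q OR (NOT u) = T OR F = T
(NOT (u AND u)) <-> (q OR (NOT u)) = F <-> T = F

F


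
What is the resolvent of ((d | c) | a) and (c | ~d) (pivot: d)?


The clauses contain complementary literals d and ~d.
Resolution eliminates this pair and disjoins the remaining literals (merging duplicates).

(c | a)


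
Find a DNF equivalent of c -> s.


Step 1: Rewrite c → s as ¬c ∨ s.

(NOT c) OR s


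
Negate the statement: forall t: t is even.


¬(forall x: φ) = exists x: ¬φ, and ¬(exists x: φ) = forall x: ¬φ.
Apply to the universal statement.

exists t: ~(t is even)


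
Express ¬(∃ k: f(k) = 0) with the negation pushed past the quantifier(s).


¬(∀ x: φ) = ∃ x: ¬φ, and ¬(∃ x: φ) = ∀ x: ¬φ.
Apply to the existential statement.

∀ k: ¬(f(k) = 0)


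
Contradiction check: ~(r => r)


Truth table over {r}:
r | φ
-----
False | False
True | False
Every row is false.

Yes, it is a contradiction.


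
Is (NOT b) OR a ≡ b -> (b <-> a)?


Compare truth tables:
a | b | φ | ψ
-------------
F | F | T | T
T | F | T | T
F | T | F | F
T | T | T | T
The columns φ and ψ agree on every row.

Yes, they are logically equivalent.


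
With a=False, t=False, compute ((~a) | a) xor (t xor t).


Substitute a=False, t=False:
~a = True
(~a) | a = True | False = True
t xor t = False xor False = False
((~a) | a) xor (t xor t) = True xor False = True

True


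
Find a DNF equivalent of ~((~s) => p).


Step 1: Rewrite implication then negate: ¬(¬(¬s) ∨ p) = (¬s) ∧ ¬p.

(~s) & (~p)


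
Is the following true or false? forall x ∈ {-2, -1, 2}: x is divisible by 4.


Evaluate the predicate on each element: -2:False, -1:False, 2:False.
Counterexample x = -2 fails the predicate.

False


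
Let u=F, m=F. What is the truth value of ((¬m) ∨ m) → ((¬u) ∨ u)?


Substitute u=F, m=F:
¬m = T
(¬m) ∨ m = T ∨ F = T
¬u = T
(¬u) ∨ u = T ∨ F = T
((¬m) ∨ m) → ((¬u) ∨ u) = T → T = T

T


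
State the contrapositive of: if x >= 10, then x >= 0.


The contrapositive of (P → Q) is (¬Q → ¬P); it is logically equivalent to the original.
Here P = 'x >= 10' and Q = 'x >= 0'.

If not (x >= 0), then not (x >= 10).


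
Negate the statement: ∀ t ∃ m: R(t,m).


Negation flips each quantifier (∀↔∃) and negates the inner predicate.
¬(∀ t ∃ m: φ) = ∃ t ∀ m: ¬φ.

∃ t ∀ m: ¬(R(t,m))


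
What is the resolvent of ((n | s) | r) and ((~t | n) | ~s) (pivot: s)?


The clauses contain complementary literals s and ~s.
Resolution eliminates this pair and disjoins the remaining literals (merging duplicates).

((r | n) | ~t)


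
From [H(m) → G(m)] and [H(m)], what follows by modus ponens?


Modus ponens: from (P → Q) and P, infer Q.
P = 'H(m)' is asserted, and P → Q holds, so Q follows.

G(m).


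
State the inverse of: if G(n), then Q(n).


The inverse of (P → Q) is (¬P → ¬Q). It is equivalent to the converse, not to the original.
Here P = 'G(n)' and Q = 'Q(n)'.

If not (G(n)), then not (Q(n)).


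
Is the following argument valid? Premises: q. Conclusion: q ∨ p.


This matches the form of disjunction introduction: the conclusion follows in every model of the premises.

Valid.


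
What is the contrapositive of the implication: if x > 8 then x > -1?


The contrapositive of (P → Q) is (¬Q → ¬P); it is logically equivalent to the original.
Here P = 'x > 8' and Q = 'x > -1'.

If not (x > -1), then not (x > 8).


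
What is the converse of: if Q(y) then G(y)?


The converse of (P → Q) is (Q → P). It is not in general equivalent to the original.
Here P = 'Q(y)' and Q = 'G(y)'.

If G(y), then Q(y).


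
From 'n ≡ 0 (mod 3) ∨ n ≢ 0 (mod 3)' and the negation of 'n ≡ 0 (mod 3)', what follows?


Disjunctive syllogism: from (P ∨ Q) and ¬P, infer Q.
One disjunct, 'n ≡ 0 (mod 3)', is ruled out; the other must hold.

n ≢ 0 (mod 3)


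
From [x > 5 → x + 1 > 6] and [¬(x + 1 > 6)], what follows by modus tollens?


Modus tollens: from (P → Q) and ¬Q, infer ¬P.
Q = 'x + 1 > 6' is denied; since P → Q, P must also fail.

Not (x > 5).


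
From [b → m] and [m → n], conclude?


Hypothetical syllogism: from (P → Q) and (Q → R), infer (P → R).
Chain the two implications through the shared middle term 'm'.

b → n


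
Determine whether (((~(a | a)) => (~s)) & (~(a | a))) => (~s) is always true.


Build the truth table over {a, s}:
a | s | φ
---------
False | False | True
True | False | True
False | True | True
True | True | True
Every row evaluates to true.

Yes, it is a tautology.


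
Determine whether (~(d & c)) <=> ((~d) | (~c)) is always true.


Build the truth table over {c, d}:
c | d | φ
---------
False | False | True
True | False | True
False | True | True
True | True | True
Every row evaluates to true.

Yes, it is a tautology.


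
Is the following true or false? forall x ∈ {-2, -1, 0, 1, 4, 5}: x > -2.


Evaluate the predicate on each element: -2:False, -1:True, 0:True, 1:True, 4:True, 5:True.
Counterexample x = -2 fails the predicate.

False


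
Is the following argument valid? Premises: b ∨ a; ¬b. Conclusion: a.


This matches the form of disjunctive syllogism: the conclusion follows in every model of the premises.

Valid.


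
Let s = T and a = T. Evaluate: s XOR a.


Exclusive or is true when exactly one operand is true.
Substitute: s=T, a=T.
T XOR T evaluates to F.

F


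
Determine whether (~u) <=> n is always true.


Build the truth table over {n, u}:
n | u | φ
---------
False | False | False
True | False | True
False | True | True
True | True | False
Counterexample at row 1: with n=False, u=False, the formula is False.

No, it is not a tautology.


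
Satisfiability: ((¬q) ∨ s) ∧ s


Search for a satisfying assignment over {q, s}.
Try q=F, s=T: the formula evaluates to T.
A satisfying assignment exists.

Satisfiable.


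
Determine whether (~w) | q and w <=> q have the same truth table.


Compare truth tables:
q | w | φ | ψ
-------------
False | False | True | True
True | False | True | False
False | True | False | False
True | True | True | True
They differ at row 2 (q=True, w=False): φ=True but ψ=False.

No, they are not logically equivalent.


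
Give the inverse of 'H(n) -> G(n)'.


The inverse of (P → Q) is (¬P → ¬Q). It is equivalent to the converse, not to the original.
Here P = 'H(n)' and Q = 'G(n)'.

If not (H(n)), then not (G(n)).


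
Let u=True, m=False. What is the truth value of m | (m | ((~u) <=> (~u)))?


Substitute u=True, m=False:
~u = False
~u = False
(~u) <=> (~u) = False <=> False = True
m | ((~u) <=> (~u)) = False | True = True
m | (m | ((~u) <=> (~u))) = False | True = True

True


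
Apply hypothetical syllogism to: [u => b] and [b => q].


Hypothetical syllogism: from (P → Q) and (Q → R), infer (P → R).
Chain the two implications through the shared middle term 'b'.

u => q


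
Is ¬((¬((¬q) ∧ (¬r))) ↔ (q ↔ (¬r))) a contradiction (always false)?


Truth table over {q, r}:
q | r | φ
---------
F | F | F
T | F | F
F | T | F
T | T | T
Satisfying assignment at row 4: q=T, r=T gives T.

No, it is not a contradiction.


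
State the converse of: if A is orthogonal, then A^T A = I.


The converse of (P → Q) is (Q → P). It is not in general equivalent to the original.
Here P = 'A is orthogonal' and Q = 'A^T A = I'.

If A^T A = I, then A is orthogonal.


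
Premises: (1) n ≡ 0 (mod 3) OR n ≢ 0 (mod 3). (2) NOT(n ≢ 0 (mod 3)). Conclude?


Disjunctive syllogism: from (P ∨ Q) and ¬P, infer Q.
One disjunct, 'n ≢ 0 (mod 3)', is ruled out; the other must hold.

n ≡ 0 (mod 3)


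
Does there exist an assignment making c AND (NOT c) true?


Check all 2 assignments over {c}:
c | φ
-----
F | F
T | F
No assignment makes the formula true.

Unsatisfiable.


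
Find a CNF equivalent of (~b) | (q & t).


Step 1: Distribute ∨ over ∧: (¬b) ∨ (q ∧ t) = ((¬b) ∨ q) ∧ ((¬b) ∨ t).

((~b) | q) & ((~b) | t)


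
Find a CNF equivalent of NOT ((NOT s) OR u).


Step 1: Apply De Morgan: ¬((¬s) ∨ u) = ¬(¬s) ∧ ¬u.
Step 2: Eliminate any double negations (¬¬X = X).

s AND (NOT u)


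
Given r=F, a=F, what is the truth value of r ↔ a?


Biconditional is true when both operands have the same truth value.
Substitute: r=F, a=F.
F ↔ F evaluates to T.

T


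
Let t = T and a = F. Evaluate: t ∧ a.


Conjunction is true only when both operands are true.
Substitute: t=T, a=F.
T ∧ F evaluates to F.

F


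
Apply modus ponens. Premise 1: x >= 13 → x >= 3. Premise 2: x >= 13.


Modus ponens: from (P → Q) and P, infer Q.
P = 'x >= 13' is asserted, and P → Q holds, so Q follows.

x >= 3.


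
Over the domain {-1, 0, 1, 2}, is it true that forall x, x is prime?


Evaluate the predicate on each element: -1:False, 0:False, 1:False, 2:True.
Counterexample x = -1 fails the predicate.

False


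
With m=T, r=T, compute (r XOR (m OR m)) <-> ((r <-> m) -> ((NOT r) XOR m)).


Substitute m=T, r=T:
m OR m = T OR T = T
r XOR (m OR m) = T XOR T = F
r <-> m = T <-> T = T
NOT r = F
(NOT r) XOR m = F XOR T = T
(r <-> m) -> ((NOT r) XOR m) = T -> T = T
(r XOR (m OR m)) <-> ((r <-> m) -> ((NOT r) XOR m)) = F <-> T = F

F


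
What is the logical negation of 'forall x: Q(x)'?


¬(forall x: φ) = exists x: ¬φ, and ¬(exists x: φ) = forall x: ¬φ.
Apply to the universal statement.

exists x: ~(Q(x))


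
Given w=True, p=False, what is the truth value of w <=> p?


Biconditional is true when both operands have the same truth value.
Substitute: w=True, p=False.
True <=> False evaluates to False.

False


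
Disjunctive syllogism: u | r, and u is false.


Disjunctive syllogism: from (P ∨ Q) and ¬P, infer Q.
One disjunct, 'u', is ruled out; the other must hold.

r


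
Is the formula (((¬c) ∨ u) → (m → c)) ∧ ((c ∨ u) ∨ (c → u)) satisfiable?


Search for a satisfying assignment over {c, m, u}.
Try c=F, m=F, u=F: the formula evaluates to T.
A satisfying assignment exists.

Satisfiable.


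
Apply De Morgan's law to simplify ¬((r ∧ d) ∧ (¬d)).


De Morgan: the negation of a conjunction is the disjunction of the negations.
Distribute ¬ across ∧, flipping it to ∨, and negate each literal.

((¬r) ∨ (¬d)) ∨ d


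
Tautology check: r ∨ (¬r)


Build the truth table over {r}:
r | φ
-----
F | T
T | T
Every row evaluates to true.

Yes, it is a tautology.


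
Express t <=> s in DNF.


Step 1: t ↔ s is true exactly when both agree: (t ∧ s) ∨ (¬t ∧ ¬s).

(t & s) | ((~t) & (~s))


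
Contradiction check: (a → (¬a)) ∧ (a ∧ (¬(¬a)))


Truth table over {a}:
a | φ
-----
F | F
T | F
Every row is false.

Yes, it is a contradiction.


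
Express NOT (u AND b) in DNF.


Step 1: Apply De Morgan: ¬(u ∧ b) = ¬u ∨ ¬b.

(NOT u) OR (NOT b)


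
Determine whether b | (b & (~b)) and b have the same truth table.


Compare truth tables:
b | φ | ψ
---------
False | False | False
True | True | True
The columns φ and ψ agree on every row.

Yes, they are logically equivalent.


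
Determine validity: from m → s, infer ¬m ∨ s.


This matches the form of material implication: the conclusion follows in every model of the premises.

Valid.


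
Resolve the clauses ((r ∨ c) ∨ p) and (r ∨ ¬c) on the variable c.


The clauses contain complementary literals c and ¬c.
Resolution eliminates this pair and disjoins the remaining literals (merging duplicates).

(p ∨ r)


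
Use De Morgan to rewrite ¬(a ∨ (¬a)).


De Morgan: the negation of a disjunction is the conjunction of the negations.
Distribute ¬ across ∨, flipping it to ∧, and negate each literal.

(¬a) ∧ a


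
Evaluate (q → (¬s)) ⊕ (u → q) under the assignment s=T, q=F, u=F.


Substitute s=T, q=F, u=F:
¬s = F
q → (¬s) = F → F = T
u → q = F → F = T
(q → (¬s)) ⊕ (u → q) = T ⊕ T = F

F


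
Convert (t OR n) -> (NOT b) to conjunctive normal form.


Step 1: Rewrite as ¬(t ∨ n) ∨ (¬b) = (¬t ∧ ¬n) ∨ (¬b).
Step 2: Distribute ∨ over ∧.

((NOT t) OR (NOT b)) AND ((NOT n) OR (NOT b))


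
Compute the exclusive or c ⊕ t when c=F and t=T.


Exclusive or is true when exactly one operand is true.
Substitute: c=F, t=T.
F ⊕ T evaluates to T.

T


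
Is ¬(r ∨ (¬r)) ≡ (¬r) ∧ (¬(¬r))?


Compare truth tables:
r | φ | ψ
---------
F | F | F
T | F | F
The columns φ and ψ agree on every row.

Yes, they are logically equivalent.


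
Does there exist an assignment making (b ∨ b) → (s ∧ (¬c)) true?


Search for a satisfying assignment over {b, c, s}.
Try b=F, c=F, s=F: the formula evaluates to T.
A satisfying assignment exists.

Satisfiable.


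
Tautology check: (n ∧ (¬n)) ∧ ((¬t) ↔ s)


Build the truth table over {n, s, t}:
n | s | t | φ
-------------
F | F | F | F
T | F | F | F
F | T | F | F
T | T | F | F
F | F | T | F
T | F | T | F
F | T | T | F
T | T | T | F
Counterexample at row 1: with n=F, s=F, t=F, the formula is F.

No, it is not a tautology.


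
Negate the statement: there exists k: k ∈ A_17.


¬(for all x: φ) = there exists x: ¬φ, and ¬(there exists x: φ) = for all x: ¬φ.
Apply to the existential statement.

for all k: NOT(k ∈ A_17)


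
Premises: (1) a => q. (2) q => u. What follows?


Hypothetical syllogism: from (P → Q) and (Q → R), infer (P → R).
Chain the two implications through the shared middle term 'q'.

a => u


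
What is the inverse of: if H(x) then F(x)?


The inverse of (P → Q) is (¬P → ¬Q). It is equivalent to the converse, not to the original.
Here P = 'H(x)' and Q = 'F(x)'.

If not (H(x)), then not (F(x)).


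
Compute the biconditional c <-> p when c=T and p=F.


Biconditional is true when both operands have the same truth value.
Substitute: c=T, p=F.
T <-> F evaluates to F.

F


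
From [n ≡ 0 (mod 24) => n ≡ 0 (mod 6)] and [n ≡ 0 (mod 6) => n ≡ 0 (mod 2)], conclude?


Hypothetical syllogism: from (P → Q) and (Q → R), infer (P → R).
Chain the two implications through the shared middle term 'n ≡ 0 (mod 6)'.

n ≡ 0 (mod 24) => n ≡ 0 (mod 2)


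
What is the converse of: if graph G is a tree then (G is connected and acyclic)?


The converse of (P → Q) is (Q → P). It is not in general equivalent to the original.
Here P = 'graph G is a tree' and Q = '(G is connected and acyclic)'.

If (G is connected and acyclic), then graph G is a tree.


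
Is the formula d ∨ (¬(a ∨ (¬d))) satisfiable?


Search for a satisfying assignment over {a, d}.
Try a=F, d=T: the formula evaluates to T.
A satisfying assignment exists.

Satisfiable.


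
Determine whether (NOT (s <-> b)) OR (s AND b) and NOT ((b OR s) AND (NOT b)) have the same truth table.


Compare truth tables:
b | s | φ | ψ
-------------
F | F | F | T
T | F | T | T
F | T | T | F
T | T | T | T
They differ at row 1 (b=F, s=F): φ=F but ψ=T.

No, they are not logically equivalent.


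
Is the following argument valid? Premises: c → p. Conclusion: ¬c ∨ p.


This matches the form of material implication: the conclusion follows in every model of the premises.

Valid.


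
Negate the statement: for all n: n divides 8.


¬(for all x: φ) = there exists x: ¬φ, and ¬(there exists x: φ) = for all x: ¬φ.
Apply to the universal statement.

there exists n: NOT(n divides 8)


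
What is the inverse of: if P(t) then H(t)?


The inverse of (P → Q) is (¬P → ¬Q). It is equivalent to the converse, not to the original.
Here P = 'P(t)' and Q = 'H(t)'.

If not (P(t)), then not (H(t)).


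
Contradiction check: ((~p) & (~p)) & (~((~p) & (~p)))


Truth table over {p}:
p | φ
-----
False | False
True | False
Every row is false.

Yes, it is a contradiction.


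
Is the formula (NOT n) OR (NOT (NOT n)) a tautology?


Build the truth table over {n}:
n | φ
-----
F | T
T | T
Every row evaluates to true.

Yes, it is a tautology.


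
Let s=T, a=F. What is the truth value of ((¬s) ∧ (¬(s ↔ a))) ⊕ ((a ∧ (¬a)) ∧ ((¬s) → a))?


Substitute s=T, a=F:
¬s = F
s ↔ a = T ↔ F = F
¬(s ↔ a) = T
(¬s) ∧ (¬(s ↔ a)) = F ∧ T = F
¬a = T
a ∧ (¬a) = F ∧ T = F
¬s = F
(¬s) → a = F → F = T
(a ∧ (¬a)) ∧ ((¬s) → a) = F ∧ T = F
((¬s) ∧ (¬(s ↔ a))) ⊕ ((a ∧ (¬a)) ∧ ((¬s) → a)) = F ⊕ F = F

F


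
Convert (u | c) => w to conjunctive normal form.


Step 1: Rewrite as ¬(u ∨ c) ∨ w = (¬u ∧ ¬c) ∨ w.
Step 2: Distribute ∨ over ∧.

((~u) | w) & ((~c) | w)


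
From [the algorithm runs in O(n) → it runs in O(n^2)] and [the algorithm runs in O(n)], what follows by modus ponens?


Modus ponens: from (P → Q) and P, infer Q.
P = 'the algorithm runs in O(n)' is asserted, and P → Q holds, so Q follows.

it runs in O(n^2).


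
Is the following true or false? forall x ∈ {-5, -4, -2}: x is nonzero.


Evaluate the predicate on each element: -5:True, -4:True, -2:True.
Every element satisfies the predicate.

True


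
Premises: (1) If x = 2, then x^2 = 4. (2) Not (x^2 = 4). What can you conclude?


Modus tollens: from (P → Q) and ¬Q, infer ¬P.
Q = 'x^2 = 4' is denied; since P → Q, P must also fail.

Not (x = 2).


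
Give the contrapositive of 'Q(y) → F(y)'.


The contrapositive of (P → Q) is (¬Q → ¬P); it is logically equivalent to the original.
Here P = 'Q(y)' and Q = 'F(y)'.

If not (F(y)), then not (Q(y)).


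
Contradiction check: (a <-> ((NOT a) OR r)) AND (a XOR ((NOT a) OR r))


Truth table over {a, r}:
a | r | φ
---------
F | F | F
T | F | F
F | T | F
T | T | F
Every row is false.

Yes, it is a contradiction.


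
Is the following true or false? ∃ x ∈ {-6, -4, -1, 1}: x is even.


Evaluate the predicate on each element: -6:T, -4:T, -1:F, 1:F.
Witness x = -6 satisfies the predicate.

T


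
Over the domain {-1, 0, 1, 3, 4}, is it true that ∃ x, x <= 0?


Evaluate the predicate on each element: -1:T, 0:T, 1:F, 3:F, 4:F.
Witness x = -1 satisfies the predicate.

T


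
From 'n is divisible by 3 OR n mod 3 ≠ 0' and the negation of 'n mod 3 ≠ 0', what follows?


Disjunctive syllogism: from (P ∨ Q) and ¬P, infer Q.
One disjunct, 'n mod 3 ≠ 0', is ruled out; the other must hold.

n is divisible by 3


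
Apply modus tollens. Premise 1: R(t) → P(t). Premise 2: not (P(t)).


Modus tollens: from (P → Q) and ¬Q, infer ¬P.
Q = 'P(t)' is denied; since P → Q, P must also fail.

Not (R(t)).


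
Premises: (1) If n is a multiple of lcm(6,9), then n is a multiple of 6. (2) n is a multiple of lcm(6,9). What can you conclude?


Modus ponens: from (P → Q) and P, infer Q.
P = 'n is a multiple of lcm(6,9)' is asserted, and P → Q holds, so Q follows.

n is a multiple of 6.


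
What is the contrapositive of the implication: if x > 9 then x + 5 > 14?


The contrapositive of (P → Q) is (¬Q → ¬P); it is logically equivalent to the original.
Here P = 'x > 9' and Q = 'x + 5 > 14'.

If not (x + 5 > 14), then not (x > 9).


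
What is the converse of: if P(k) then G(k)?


The converse of (P → Q) is (Q → P). It is not in general equivalent to the original.
Here P = 'P(k)' and Q = 'G(k)'.

If G(k), then P(k).


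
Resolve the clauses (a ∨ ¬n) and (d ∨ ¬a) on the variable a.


The clauses contain complementary literals a and ¬a.
Resolution eliminates this pair and disjoins the remaining literals (merging duplicates).

(¬n ∨ d)


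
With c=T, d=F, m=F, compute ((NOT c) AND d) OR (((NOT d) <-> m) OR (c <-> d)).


Substitute c=T, d=F, m=F:
NOT c = F
(NOT c) AND d = F AND F = F
NOT d = T
(NOT d) <-> m = T <-> F = F
c <-> d = T <-> F = F
((NOT d) <-> m) OR (c <-> d) = F OR F = F
((NOT c) AND d) OR (((NOT d) <-> m) OR (c <-> d)) = F OR F = F

F


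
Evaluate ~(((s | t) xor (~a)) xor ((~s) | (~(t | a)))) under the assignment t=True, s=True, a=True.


Substitute t=True, s=True, a=True:
s | t = True | True = True
~a = False
(s | t) xor (~a) = True xor False = True
~s = False
t | a = True | True = True
~(t | a) = False
(~s) | (~(t | a)) = False | False = False
((s | t) xor (~a)) xor ((~s) | (~(t | a))) = True xor False = True
~(((s | t) xor (~a)) xor ((~s) | (~(t | a)))) = False

False


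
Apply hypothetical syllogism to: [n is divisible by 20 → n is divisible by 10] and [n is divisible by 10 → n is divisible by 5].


Hypothetical syllogism: from (P → Q) and (Q → R), infer (P → R).
Chain the two implications through the shared middle term 'n is divisible by 10'.

n is divisible by 20 → n is divisible by 5


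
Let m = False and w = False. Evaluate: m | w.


Disjunction is false only when both operands are false.
Substitute: m=False, w=False.
False | False evaluates to False.

False


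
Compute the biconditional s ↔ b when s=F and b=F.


Biconditional is true when both operands have the same truth value.
Substitute: s=F, b=F.
F ↔ F evaluates to T.

T


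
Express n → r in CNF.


Step 1: Rewrite n → r as ¬n ∨ r.

(¬n) ∨ r


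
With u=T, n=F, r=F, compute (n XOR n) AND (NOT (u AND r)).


Substitute u=T, n=F, r=F:
n XOR n = F XOR F = F
u AND r = T AND F = F
NOT (u AND r) = T
(n XOR n) AND (NOT (u AND r)) = F AND T = F

F


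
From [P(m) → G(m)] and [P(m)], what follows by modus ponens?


Modus ponens: from (P → Q) and P, infer Q.
P = 'P(m)' is asserted, and P → Q holds, so Q follows.

G(m).


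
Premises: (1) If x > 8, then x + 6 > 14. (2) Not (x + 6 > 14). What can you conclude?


Modus tollens: from (P → Q) and ¬Q, infer ¬P.
Q = 'x + 6 > 14' is denied; since P → Q, P must also fail.

Not (x > 8).


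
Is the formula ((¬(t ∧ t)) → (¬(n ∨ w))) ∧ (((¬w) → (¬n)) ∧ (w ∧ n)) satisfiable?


Search for a satisfying assignment over {n, t, w}.
Try n=T, t=T, w=T: the formula evaluates to T.
A satisfying assignment exists.

Satisfiable.


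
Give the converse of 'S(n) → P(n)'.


The converse of (P → Q) is (Q → P). It is not in general equivalent to the original.
Here P = 'S(n)' and Q = 'P(n)'.

If P(n), then S(n).


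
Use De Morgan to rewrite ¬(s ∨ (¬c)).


De Morgan: the negation of a disjunction is the conjunction of the negations.
Distribute ¬ across ∨, flipping it to ∧, and negate each literal.

(¬s) ∧ c


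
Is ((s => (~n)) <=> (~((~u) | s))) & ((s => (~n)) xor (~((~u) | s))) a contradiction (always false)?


Truth table over {n, s, u}:
n | s | u | φ
-------------
False | False | False | False
True | False | False | False
False | True | False | False
True | True | False | False
False | False | True | False
True | False | True | False
False | True | True | False
True | True | True | False
Every row is false.

Yes, it is a contradiction.


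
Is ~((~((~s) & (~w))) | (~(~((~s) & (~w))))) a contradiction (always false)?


Truth table over {s, w}:
s | w | φ
---------
False | False | False
True | False | False
False | True | False
True | True | False
Every row is false.

Yes, it is a contradiction.


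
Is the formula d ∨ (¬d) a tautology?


Build the truth table over {d}:
d | φ
-----
F | T
T | T
Every row evaluates to true.

Yes, it is a tautology.


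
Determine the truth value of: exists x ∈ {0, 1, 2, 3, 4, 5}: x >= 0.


Evaluate the predicate on each element: 0:True, 1:True, 2:True, 3:True, 4:True, 5:True.
Witness x = 0 satisfies the predicate.

True


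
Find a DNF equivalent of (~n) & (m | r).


Step 1: Distribute ∧ over ∨: (¬n) ∧ (m ∨ r) = ((¬n) ∧ m) ∨ ((¬n) ∧ r).

((~n) & m) | ((~n) & r)


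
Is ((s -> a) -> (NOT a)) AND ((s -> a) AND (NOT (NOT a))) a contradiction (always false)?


Truth table over {a, s}:
a | s | φ
---------
F | F | F
T | F | F
F | T | F
T | T | F
Every row is false.

Yes, it is a contradiction.


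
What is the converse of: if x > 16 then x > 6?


The converse of (P → Q) is (Q → P). It is not in general equivalent to the original.
Here P = 'x > 16' and Q = 'x > 6'.

If x > 6, then x > 16.


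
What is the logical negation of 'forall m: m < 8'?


¬(forall x: φ) = exists x: ¬φ, and ¬(exists x: φ) = forall x: ¬φ.
Apply to the universal statement.

exists m: ~(m < 8)


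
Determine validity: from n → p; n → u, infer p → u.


This is (no valid rule). There exist truth assignments where the premises are all true but the conclusion is false.

Invalid.


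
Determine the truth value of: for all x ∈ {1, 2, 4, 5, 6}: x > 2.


Evaluate the predicate on each element: 1:F, 2:F, 4:T, 5:T, 6:T.
Counterexample x = 1 fails the predicate.

F


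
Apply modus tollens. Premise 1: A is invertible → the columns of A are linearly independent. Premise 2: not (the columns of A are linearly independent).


Modus tollens: from (P → Q) and ¬Q, infer ¬P.
Q = 'the columns of A are linearly independent' is denied; since P → Q, P must also fail.

Not (A is invertible).


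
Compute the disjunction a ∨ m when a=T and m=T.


Disjunction is false only when both operands are false.
Substitute: a=T, m=T.
T ∨ T evaluates to T.

T


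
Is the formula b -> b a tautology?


Build the truth table over {b}:
b | φ
-----
F | T
T | T
Every row evaluates to true.

Yes, it is a tautology.


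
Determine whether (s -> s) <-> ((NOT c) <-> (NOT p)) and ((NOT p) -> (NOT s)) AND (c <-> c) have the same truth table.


Compare truth tables:
c | p | s | φ | ψ
-----------------
F | F | F | T | T
T | F | F | F | T
F | T | F | F | T
T | T | F | T | T
F | F | T | T | F
T | F | T | F | F
F | T | T | F | T
T | T | T | T | T
They differ at row 2 (c=T, p=F, s=F): φ=F but ψ=T.

No, they are not logically equivalent.


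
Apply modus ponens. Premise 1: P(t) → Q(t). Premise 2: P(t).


Modus ponens: from (P → Q) and P, infer Q.
P = 'P(t)' is asserted, and P → Q holds, so Q follows.

Q(t).


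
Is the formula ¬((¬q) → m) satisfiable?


Search for a satisfying assignment over {m, q}.
Try m=F, q=F: the formula evaluates to T.
A satisfying assignment exists.

Satisfiable.


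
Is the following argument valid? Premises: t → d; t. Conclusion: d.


This matches the form of modus ponens: the conclusion follows in every model of the premises.

Valid.


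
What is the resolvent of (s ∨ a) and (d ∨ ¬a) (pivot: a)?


The clauses contain complementary literals a and ¬a.
Resolution eliminates this pair and disjoins the remaining literals (merging duplicates).

(s ∨ d)


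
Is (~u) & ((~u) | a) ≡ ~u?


Compare truth tables:
a | u | φ | ψ
-------------
False | False | True | True
True | False | True | True
False | True | False | False
True | True | False | False
The columns φ and ψ agree on every row.

Yes, they are logically equivalent.


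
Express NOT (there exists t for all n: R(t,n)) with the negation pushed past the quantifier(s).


Negation flips each quantifier (∀↔∃) and negates the inner predicate.
¬(there exists t for all n: φ) = for all t there exists n: ¬φ.

for all t there exists n: NOT(R(t,n))


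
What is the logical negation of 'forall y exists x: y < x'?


Negation flips each quantifier (∀↔∃) and negates the inner predicate.
¬(forall y exists x: φ) = exists y forall x: ¬φ.

exists y forall x: ~(y < x)


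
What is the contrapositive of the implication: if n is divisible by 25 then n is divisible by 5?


The contrapositive of (P → Q) is (¬Q → ¬P); it is logically equivalent to the original.
Here P = 'n is divisible by 25' and Q = 'n is divisible by 5'.

If not (n is divisible by 5), then not (n is divisible by 25).


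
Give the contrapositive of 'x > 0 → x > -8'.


The contrapositive of (P → Q) is (¬Q → ¬P); it is logically equivalent to the original.
Here P = 'x > 0' and Q = 'x > -8'.

If not (x > -8), then not (x > 0).


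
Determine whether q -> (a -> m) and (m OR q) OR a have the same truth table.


Compare truth tables:
a | m | q | φ | ψ
-----------------
F | F | F | T | F
T | F | F | T | T
F | T | F | T | T
T | T | F | T | T
F | F | T | T | T
T | F | T | F | T
F | T | T | T | T
T | T | T | T | T
They differ at row 1 (a=F, m=F, q=F): φ=T but ψ=F.

No, they are not logically equivalent.


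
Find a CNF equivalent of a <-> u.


Step 1: Rewrite a ↔ u as (a → u) ∧ (u → a).
Step 2: Rewrite each implication as a disjunction.

((NOT a) OR u) AND ((NOT u) OR a)


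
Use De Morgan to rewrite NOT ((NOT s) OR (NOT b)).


De Morgan: the negation of a disjunction is the conjunction of the negations.
Distribute NOT across OR, flipping it to AND, and negate each literal.

s AND b


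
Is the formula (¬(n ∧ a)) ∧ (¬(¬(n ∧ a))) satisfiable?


Check all 4 assignments over {a, n}:
a | n | φ
---------
F | F | F
T | F | F
F | T | F
T | T | F
No assignment makes the formula true.

Unsatisfiable.


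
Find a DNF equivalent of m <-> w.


Step 1: m ↔ w is true exactly when both agree: (m ∧ w) ∨ (¬m ∧ ¬w).

(m AND w) OR ((NOT m) AND (NOT w))


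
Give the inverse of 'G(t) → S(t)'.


The inverse of (P → Q) is (¬P → ¬Q). It is equivalent to the converse, not to the original.
Here P = 'G(t)' and Q = 'S(t)'.

If not (G(t)), then not (S(t)).


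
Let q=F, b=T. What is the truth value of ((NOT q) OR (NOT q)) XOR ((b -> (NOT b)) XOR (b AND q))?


Substitute q=F, b=T:
NOT q = T
NOT q = T
(NOT q) OR (NOT q) = T OR T = T
NOT b = F
b -> (NOT b) = T -> F = F
b AND q = T AND F = F
(b -> (NOT b)) XOR (b AND q) = F XOR F = F
((NOT q) OR (NOT q)) XOR ((b -> (NOT b)) XOR (b AND q)) = T XOR F = T

T


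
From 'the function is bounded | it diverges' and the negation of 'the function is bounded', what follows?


Disjunctive syllogism: from (P ∨ Q) and ¬P, infer Q.
One disjunct, 'the function is bounded', is ruled out; the other must hold.

it diverges


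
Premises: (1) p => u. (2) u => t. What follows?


Hypothetical syllogism: from (P → Q) and (Q → R), infer (P → R).
Chain the two implications through the shared middle term 'u'.

p => t


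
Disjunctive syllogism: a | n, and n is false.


Disjunctive syllogism: from (P ∨ Q) and ¬P, infer Q.
One disjunct, 'n', is ruled out; the other must hold.

a


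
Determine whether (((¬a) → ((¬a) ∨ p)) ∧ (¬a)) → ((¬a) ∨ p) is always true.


Build the truth table over {a, p}:
a | p | φ
---------
F | F | T
T | F | T
F | T | T
T | T | T
Every row evaluates to true.

Yes, it is a tautology.


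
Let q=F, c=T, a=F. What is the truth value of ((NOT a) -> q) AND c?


Substitute q=F, c=T, a=F:
NOT a = T
(NOT a) -> q = T -> F = F
((NOT a) -> q) AND c = F AND T = F

F


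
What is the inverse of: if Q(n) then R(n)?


The inverse of (P → Q) is (¬P → ¬Q). It is equivalent to the converse, not to the original.
Here P = 'Q(n)' and Q = 'R(n)'.

If not (Q(n)), then not (R(n)).


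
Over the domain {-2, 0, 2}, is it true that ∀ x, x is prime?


Evaluate the predicate on each element: -2:F, 0:F, 2:T.
Counterexample x = -2 fails the predicate.

F


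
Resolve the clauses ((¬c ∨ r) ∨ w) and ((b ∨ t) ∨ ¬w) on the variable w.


The clauses contain complementary literals w and ¬w.
Resolution eliminates this pair and disjoins the remaining literals (merging duplicates).

(((r ∨ ¬c) ∨ t) ∨ b)


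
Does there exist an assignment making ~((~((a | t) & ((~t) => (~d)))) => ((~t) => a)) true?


Search for a satisfying assignment over {a, d, t}.
Try a=False, d=False, t=False: the formula evaluates to True.
A satisfying assignment exists.

Satisfiable.


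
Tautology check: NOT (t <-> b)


Build the truth table over {b, t}:
b | t | φ
---------
F | F | F
T | F | T
F | T | T
T | T | F
Counterexample at row 1: with b=F, t=F, the formula is F.

No, it is not a tautology.


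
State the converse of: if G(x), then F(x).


The converse of (P → Q) is (Q → P). It is not in general equivalent to the original.
Here P = 'G(x)' and Q = 'F(x)'.

If F(x), then G(x).


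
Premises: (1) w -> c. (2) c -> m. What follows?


Hypothetical syllogism: from (P → Q) and (Q → R), infer (P → R).
Chain the two implications through the shared middle term 'c'.

w -> m


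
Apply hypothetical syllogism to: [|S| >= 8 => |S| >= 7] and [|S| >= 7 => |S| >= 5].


Hypothetical syllogism: from (P → Q) and (Q → R), infer (P → R).
Chain the two implications through the shared middle term '|S| >= 7'.

|S| >= 8 => |S| >= 5


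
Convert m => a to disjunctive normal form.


Step 1: Rewrite m → a as ¬m ∨ a.

(~m) | a


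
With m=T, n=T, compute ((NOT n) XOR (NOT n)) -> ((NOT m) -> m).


Substitute m=T, n=T:
NOT n = F
NOT n = F
(NOT n) XOR (NOT n) = F XOR F = F
NOT m = F
(NOT m) -> m = F -> T = T
((NOT n) XOR (NOT n)) -> ((NOT m) -> m) = F -> T = T

T


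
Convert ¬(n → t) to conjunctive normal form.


Step 1: Rewrite n → t as ¬n ∨ t.
Step 2: Negate: ¬(¬n ∨ t) = n ∧ ¬t (De Morgan + double negation).

n ∧ (¬t)


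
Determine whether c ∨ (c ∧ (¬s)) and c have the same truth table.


Compare truth tables:
c | s | φ | ψ
-------------
F | F | F | F
T | F | T | T
F | T | F | F
T | T | T | T
The columns φ and ψ agree on every row.

Yes, they are logically equivalent.


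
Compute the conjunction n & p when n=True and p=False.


Conjunction is true only when both operands are true.
Substitute: n=True, p=False.
True & False evaluates to False.

False


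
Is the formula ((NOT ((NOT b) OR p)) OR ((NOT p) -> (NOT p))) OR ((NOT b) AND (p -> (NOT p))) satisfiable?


Search for a satisfying assignment over {b, p}.
Try b=F, p=F: the formula evaluates to T.
A satisfying assignment exists.

Satisfiable.


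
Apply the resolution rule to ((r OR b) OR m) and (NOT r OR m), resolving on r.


The clauses contain complementary literals r and NOTr.
Resolution eliminates this pair and disjoins the remaining literals (merging duplicates).

(b OR m)


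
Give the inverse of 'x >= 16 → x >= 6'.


The inverse of (P → Q) is (¬P → ¬Q). It is equivalent to the converse, not to the original.
Here P = 'x >= 16' and Q = 'x >= 6'.

If not (x >= 16), then not (x >= 6).


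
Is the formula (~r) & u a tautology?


Build the truth table over {r, u}:
r | u | φ
---------
False | False | False
True | False | False
False | True | True
True | True | False
Counterexample at row 1: with r=False, u=False, the formula is False.

No, it is not a tautology.


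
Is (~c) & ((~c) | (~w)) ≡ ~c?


Compare truth tables:
c | w | φ | ψ
-------------
False | False | True | True
True | False | False | False
False | True | True | True
True | True | False | False
The columns φ and ψ agree on every row.

Yes, they are logically equivalent.


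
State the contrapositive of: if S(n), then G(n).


The contrapositive of (P → Q) is (¬Q → ¬P); it is logically equivalent to the original.
Here P = 'S(n)' and Q = 'G(n)'.

If not (G(n)), then not (S(n)).


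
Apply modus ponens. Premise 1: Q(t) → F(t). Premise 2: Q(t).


Modus ponens: from (P → Q) and P, infer Q.
P = 'Q(t)' is asserted, and P → Q holds, so Q follows.

F(t).


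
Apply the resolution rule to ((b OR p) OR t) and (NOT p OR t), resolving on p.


The clauses contain complementary literals p and NOTp.
Resolution eliminates this pair and disjoins the remaining literals (merging duplicates).

(t OR b)


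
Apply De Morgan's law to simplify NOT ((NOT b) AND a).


De Morgan: the negation of a conjunction is the disjunction of the negations.
Distribute NOT across AND, flipping it to OR, and negate each literal.

b OR (NOT a)


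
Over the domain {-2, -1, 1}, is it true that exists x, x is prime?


Evaluate the predicate on each element: -2:False, -1:False, 1:False.
No element satisfies the predicate.

False


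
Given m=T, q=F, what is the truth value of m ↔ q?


Biconditional is true when both operands have the same truth value.
Substitute: m=T, q=F.
T ↔ F evaluates to F.

F


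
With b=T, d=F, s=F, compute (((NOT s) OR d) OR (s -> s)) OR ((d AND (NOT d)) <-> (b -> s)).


Substitute b=T, d=F, s=F:
NOT s = T
(NOT s) OR d = T OR F = T
s -> s = F -> F = T
((NOT s) OR d) OR (s -> s) = T OR T = T
NOT d = T
d AND (NOT d) = F AND T = F
b -> s = T -> F = F
(d AND (NOT d)) <-> (b -> s) = F <-> F = T
(((NOT s) OR d) OR (s -> s)) OR ((d AND (NOT d)) <-> (b -> s)) = T OR T = T

T


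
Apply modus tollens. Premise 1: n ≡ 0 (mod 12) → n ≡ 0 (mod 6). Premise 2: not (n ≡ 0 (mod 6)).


Modus tollens: from (P → Q) and ¬Q, infer ¬P.
Q = 'n ≡ 0 (mod 6)' is denied; since P → Q, P must also fail.

Not (n ≡ 0 (mod 12)).


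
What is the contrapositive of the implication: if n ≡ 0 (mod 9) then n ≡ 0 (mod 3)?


The contrapositive of (P → Q) is (¬Q → ¬P); it is logically equivalent to the original.
Here P = 'n ≡ 0 (mod 9)' and Q = 'n ≡ 0 (mod 3)'.

If not (n ≡ 0 (mod 3)), then not (n ≡ 0 (mod 9)).


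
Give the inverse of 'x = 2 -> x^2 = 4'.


The inverse of (P → Q) is (¬P → ¬Q). It is equivalent to the converse, not to the original.
Here P = 'x = 2' and Q = 'x^2 = 4'.

If not (x = 2), then not (x^2 = 4).


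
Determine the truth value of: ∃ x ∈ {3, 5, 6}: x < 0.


Evaluate the predicate on each element: 3:F, 5:F, 6:F.
No element satisfies the predicate.

F


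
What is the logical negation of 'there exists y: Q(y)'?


¬(for all x: φ) = there exists x: ¬φ, and ¬(there exists x: φ) = for all x: ¬φ.
Apply to the existential statement.

for all y: NOT(Q(y))
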